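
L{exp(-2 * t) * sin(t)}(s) 1/((s + 2)^2 + 1)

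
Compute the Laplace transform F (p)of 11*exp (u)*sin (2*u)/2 11/ ( (p - 1)^2 + 4)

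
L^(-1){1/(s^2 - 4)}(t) sinh(2*t)/2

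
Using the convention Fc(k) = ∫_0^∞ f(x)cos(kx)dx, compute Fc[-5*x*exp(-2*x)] 5*(k^2 - 4)/(k^2 + 4)^2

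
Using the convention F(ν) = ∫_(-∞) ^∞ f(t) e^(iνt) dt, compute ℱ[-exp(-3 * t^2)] -sqrt(3) * sqrt(pi) * exp(-ν^2/12) /3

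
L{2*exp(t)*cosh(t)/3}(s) 2*(s - 1)/(3*s*(s - 2))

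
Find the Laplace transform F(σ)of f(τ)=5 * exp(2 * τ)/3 5/(3 * (σ - 2))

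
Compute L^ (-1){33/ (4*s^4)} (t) 11*t^3/8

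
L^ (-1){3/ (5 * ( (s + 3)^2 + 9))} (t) exp (-3 * t) * sin (3 * t)/5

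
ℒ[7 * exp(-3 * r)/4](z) 7/(4 * (z+3))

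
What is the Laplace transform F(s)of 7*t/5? 7/(5*s^2)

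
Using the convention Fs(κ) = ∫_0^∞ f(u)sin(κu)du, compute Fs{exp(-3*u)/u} atan(κ/3)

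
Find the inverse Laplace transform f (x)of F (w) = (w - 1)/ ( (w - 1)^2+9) exp (x)*cos (3*x)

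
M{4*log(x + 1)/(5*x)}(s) -4*pi*csc(pi*s)/(5*s - 5)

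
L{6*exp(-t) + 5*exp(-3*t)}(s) 6/(s + 1) + 5/(s + 3)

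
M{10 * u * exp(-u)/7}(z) 10 * gamma(z+1)/7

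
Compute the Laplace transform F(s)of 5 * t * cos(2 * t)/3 5 * (s^2-4)/(3 * (s^2 + 4)^2)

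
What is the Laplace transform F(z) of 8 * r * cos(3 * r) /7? 8 * (z^2 - 9) /(7 * (z^2 + 9) ^2) 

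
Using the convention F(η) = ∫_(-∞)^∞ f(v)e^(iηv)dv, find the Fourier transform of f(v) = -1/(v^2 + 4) -pi * exp(-2 * Abs(η))/2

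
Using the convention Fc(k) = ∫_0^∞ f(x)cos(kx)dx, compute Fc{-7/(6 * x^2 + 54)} -7 * pi * exp(-3 * k)/36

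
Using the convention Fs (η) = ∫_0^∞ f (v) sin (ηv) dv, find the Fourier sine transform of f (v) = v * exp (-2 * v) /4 η/ (η^2 + 4) ^2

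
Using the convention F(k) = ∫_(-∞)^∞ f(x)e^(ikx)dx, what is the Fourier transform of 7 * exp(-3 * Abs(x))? 42/(k^2 + 9)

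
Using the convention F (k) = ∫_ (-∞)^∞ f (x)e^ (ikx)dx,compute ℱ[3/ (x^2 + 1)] 3 * pi * exp (-Abs (k))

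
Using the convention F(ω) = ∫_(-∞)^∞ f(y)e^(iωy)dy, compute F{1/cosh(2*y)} pi/(2*cosh(pi*ω/4))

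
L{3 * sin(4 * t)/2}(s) 6/(s^2 + 16)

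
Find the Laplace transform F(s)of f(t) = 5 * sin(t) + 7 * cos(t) 7 * s/(s^2 + 1) + 5/(s^2 + 1)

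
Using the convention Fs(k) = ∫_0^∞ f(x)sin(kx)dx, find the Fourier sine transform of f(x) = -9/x -9*pi/2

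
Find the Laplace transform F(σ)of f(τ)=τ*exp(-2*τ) (σ + 2)^(-2)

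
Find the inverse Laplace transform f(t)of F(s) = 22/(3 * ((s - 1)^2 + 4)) 11 * exp(t) * sin(2 * t)/3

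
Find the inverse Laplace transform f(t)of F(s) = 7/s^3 7*t^2/2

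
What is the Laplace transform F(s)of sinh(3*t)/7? 3/(7*(s^2 - 9))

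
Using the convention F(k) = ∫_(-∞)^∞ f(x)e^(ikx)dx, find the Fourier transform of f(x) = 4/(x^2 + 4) 2 * pi * exp(-2 * Abs(k))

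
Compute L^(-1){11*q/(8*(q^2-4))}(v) 11*cosh(2*v)/8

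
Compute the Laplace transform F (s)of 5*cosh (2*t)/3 5*s/ (3*(s^2 - 4))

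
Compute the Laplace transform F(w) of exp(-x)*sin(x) 1/((w + 1) ^2 + 1) 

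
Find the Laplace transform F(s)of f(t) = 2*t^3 12/s^4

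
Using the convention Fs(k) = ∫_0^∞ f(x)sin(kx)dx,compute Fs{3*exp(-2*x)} 3*k/(k^2 + 4)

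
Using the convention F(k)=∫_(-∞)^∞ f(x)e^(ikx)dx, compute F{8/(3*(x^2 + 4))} 4*pi*exp(-2*Abs(k))/3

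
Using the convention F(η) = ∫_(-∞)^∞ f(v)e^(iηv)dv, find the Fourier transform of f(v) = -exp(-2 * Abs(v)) -4/(η^2 + 4)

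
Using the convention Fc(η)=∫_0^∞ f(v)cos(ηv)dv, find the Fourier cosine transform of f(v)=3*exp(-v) 3/(η^2 + 1)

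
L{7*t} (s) 7/s^2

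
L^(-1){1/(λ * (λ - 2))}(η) exp(η) * sinh(η)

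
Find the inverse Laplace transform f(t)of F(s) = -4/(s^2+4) -2*sin(2*t)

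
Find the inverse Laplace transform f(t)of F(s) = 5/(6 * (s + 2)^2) 5 * t * exp(-2 * t)/6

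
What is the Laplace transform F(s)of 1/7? 1/(7 * s)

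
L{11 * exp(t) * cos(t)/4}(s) 11 * (s - 1)/(4 * ((s - 1)^2+1))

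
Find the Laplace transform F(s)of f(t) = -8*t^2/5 -16/(5*s^3)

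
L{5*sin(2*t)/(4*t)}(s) 5*atan(2/s)/4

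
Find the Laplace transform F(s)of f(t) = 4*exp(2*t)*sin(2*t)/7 8/(7*((s - 2)^2 + 4))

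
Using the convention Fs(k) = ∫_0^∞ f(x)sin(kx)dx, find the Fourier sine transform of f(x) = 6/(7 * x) 3 * pi/7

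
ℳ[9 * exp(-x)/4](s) 9 * gamma(s)/4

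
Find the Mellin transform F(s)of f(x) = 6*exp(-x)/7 6*gamma(s)/7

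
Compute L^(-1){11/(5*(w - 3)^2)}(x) 11*x*exp(3*x)/5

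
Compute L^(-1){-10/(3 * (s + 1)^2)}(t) -10 * t * exp(-t)/3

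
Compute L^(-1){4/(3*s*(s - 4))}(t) 2*exp(2*t)*sinh(2*t)/3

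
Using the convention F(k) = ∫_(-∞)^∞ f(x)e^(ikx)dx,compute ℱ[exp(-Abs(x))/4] 1/(2 * (k^2 + 1))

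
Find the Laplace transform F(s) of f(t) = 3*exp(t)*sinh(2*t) 6/((s - 1) ^2 - 4) 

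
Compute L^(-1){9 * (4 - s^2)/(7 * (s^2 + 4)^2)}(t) -9 * t * cos(2 * t)/7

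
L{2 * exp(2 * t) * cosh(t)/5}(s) 2 * (s - 2)/(5 * ((s - 2)^2 - 1))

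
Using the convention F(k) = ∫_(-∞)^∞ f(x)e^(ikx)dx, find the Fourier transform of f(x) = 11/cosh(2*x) 11*pi/(2*cosh(pi*k/4))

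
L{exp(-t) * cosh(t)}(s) (s + 1)/(s * (s + 2))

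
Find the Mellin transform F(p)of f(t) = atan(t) -pi*sec(pi*p/2)/(2*p)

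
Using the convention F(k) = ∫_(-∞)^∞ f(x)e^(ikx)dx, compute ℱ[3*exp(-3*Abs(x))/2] 9/(k^2 + 9)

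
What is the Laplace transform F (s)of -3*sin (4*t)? -12/ (s^2 + 16)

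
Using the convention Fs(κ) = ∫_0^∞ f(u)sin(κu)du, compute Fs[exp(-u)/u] atan(κ)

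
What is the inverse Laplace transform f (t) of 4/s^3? 2*t^2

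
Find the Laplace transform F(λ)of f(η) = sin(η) 1/(λ^2 + 1)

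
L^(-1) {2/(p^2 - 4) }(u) sinh(2*u) 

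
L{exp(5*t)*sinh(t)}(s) 1/((s - 5)^2 - 1)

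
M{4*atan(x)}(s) -2*pi*sec(pi*s/2)/s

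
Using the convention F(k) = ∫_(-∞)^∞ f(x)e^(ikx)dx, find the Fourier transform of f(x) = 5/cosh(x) 5 * pi/cosh(pi * k/2)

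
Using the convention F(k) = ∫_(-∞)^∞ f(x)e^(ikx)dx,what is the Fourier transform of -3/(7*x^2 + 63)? -pi*exp(-3*Abs(k))/7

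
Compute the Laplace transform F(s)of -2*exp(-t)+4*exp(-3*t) 4/(s+3) - 2/(s+1)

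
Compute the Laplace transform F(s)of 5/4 5/(4 * s)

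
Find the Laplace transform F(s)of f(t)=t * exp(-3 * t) (s + 3)^(-2)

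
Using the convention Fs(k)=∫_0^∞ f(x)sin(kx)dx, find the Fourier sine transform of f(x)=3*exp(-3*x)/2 3*k/(2*(k^2 + 9))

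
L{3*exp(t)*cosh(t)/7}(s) 3*(s - 1)/(7*s*(s - 2))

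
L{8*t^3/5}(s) 48/(5*s^4)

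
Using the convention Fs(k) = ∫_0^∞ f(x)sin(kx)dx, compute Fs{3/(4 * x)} 3 * pi/8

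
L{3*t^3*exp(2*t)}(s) 18/(s - 2)^4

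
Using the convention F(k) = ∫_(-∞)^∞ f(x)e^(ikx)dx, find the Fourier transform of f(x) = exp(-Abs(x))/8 1/(4 * (k^2 + 1))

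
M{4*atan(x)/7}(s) -2*pi*sec(pi*s/2)/(7*s)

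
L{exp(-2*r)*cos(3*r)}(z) (z + 2)/((z + 2)^2 + 9)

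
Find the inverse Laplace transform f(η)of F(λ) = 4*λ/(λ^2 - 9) 4*cosh(3*η)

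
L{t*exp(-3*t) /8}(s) 1/(8*(s + 3) ^2) 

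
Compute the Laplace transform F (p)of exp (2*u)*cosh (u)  (p - 2)/ ( (p - 2)^2-1)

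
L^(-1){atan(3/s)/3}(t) sin(3*t)/(3*t)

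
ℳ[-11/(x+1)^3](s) -11*pi*(s - 2)*(s - 1)/(2*sin(pi*s))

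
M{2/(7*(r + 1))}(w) 2*pi*csc(pi*w)/7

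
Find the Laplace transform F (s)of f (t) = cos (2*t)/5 s/ (5*(s^2 + 4))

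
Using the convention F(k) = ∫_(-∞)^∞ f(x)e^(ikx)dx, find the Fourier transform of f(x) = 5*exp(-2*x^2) 5*sqrt(2)*sqrt(pi)*exp(-k^2/8)/2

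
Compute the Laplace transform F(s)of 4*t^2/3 8/(3*s^3)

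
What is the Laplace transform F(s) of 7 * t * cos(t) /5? 7 * (s^2 - 1) /(5 * (s^2 + 1) ^2) 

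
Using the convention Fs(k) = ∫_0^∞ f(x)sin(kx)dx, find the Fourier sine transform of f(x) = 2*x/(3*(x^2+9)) pi*exp(-3*k)/3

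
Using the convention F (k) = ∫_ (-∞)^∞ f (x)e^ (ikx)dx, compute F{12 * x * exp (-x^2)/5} 6 * I * sqrt (pi) * k * exp (-k^2/4)/5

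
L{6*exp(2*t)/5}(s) 6/(5*(s - 2))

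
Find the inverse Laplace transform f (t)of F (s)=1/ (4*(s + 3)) exp (-3*t)/4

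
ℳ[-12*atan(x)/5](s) 6*pi*sec(pi*s/2)/(5*s)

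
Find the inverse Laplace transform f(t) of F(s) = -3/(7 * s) -3/7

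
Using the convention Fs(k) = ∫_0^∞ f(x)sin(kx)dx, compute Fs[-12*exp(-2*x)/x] -12*atan(k/2)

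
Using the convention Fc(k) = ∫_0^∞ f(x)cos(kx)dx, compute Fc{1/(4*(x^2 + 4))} pi*exp(-2*k)/16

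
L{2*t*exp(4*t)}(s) 2/(s - 4)^2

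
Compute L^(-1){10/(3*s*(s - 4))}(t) 5*exp(2*t)*sinh(2*t)/3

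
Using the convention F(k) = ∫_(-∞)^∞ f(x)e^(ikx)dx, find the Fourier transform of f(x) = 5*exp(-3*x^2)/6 5*sqrt(3)*sqrt(pi)*exp(-k^2/12)/18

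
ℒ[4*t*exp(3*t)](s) 4/(s - 3)^2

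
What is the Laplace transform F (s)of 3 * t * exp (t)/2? 3/ (2 * (s - 1)^2)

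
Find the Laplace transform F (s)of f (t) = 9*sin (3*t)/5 27/ (5*(s^2 + 9))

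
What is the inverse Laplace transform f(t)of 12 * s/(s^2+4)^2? 3 * t * sin(2 * t)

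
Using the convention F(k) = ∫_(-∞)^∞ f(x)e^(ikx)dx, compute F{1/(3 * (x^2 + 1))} pi * exp(-Abs(k))/3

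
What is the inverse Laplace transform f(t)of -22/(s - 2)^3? -11 * t^2 * exp(2 * t)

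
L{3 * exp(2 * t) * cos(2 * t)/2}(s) 3 * (s - 2)/(2 * ((s - 2)^2+4))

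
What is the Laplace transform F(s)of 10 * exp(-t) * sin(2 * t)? 20/((s + 1)^2 + 4)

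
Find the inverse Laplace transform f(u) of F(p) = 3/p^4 u^3/2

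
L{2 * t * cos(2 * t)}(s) 2 * (s^2 - 4)/(s^2 + 4)^2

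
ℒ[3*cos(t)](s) 3*s/(s^2 + 1)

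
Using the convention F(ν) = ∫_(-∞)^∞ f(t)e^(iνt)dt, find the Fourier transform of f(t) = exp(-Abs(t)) 2/(ν^2 + 1)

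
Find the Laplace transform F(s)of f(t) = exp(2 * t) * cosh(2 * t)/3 (s - 2)/(3 * s * (s - 4))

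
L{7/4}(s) 7/(4*s)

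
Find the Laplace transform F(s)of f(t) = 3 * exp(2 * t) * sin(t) 3/((s - 2)^2 + 1)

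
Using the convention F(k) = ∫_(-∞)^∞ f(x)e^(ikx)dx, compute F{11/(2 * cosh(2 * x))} 11 * pi/(4 * cosh(pi * k/4))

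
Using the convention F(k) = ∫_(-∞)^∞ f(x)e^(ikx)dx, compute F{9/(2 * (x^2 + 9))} 3 * pi * exp(-3 * Abs(k))/2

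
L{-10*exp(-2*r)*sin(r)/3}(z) -10/(3*(z + 2)^2 + 3)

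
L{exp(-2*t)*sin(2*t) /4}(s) 1/(2*((s + 2) ^2 + 4) ) 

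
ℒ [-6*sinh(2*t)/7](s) -12/(7*s^2 - 28)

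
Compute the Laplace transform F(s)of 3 3/s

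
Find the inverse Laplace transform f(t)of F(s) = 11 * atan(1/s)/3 11 * sin(t)/(3 * t)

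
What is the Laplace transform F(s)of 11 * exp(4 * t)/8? 11/(8 * (s - 4))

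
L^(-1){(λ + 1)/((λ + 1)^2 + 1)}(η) exp(-η) * cos(η)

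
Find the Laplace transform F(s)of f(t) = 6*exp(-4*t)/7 6/(7*(s+4))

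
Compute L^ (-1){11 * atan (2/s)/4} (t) 11 * sin (2 * t)/ (4 * t)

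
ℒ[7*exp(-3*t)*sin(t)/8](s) 7/(8*((s+3)^2+1))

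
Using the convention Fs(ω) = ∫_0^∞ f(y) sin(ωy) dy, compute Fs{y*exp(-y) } 2*ω/(ω^2 + 1) ^2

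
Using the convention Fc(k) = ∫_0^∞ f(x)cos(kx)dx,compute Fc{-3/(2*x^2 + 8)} -3*pi*exp(-2*k)/8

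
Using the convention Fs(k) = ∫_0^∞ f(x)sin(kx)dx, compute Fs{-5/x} -5*pi/2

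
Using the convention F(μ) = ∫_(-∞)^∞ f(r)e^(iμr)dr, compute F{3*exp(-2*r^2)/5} 3*sqrt(2)*sqrt(pi)*exp(-μ^2/8)/10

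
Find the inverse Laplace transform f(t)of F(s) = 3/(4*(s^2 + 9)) sin(3*t)/4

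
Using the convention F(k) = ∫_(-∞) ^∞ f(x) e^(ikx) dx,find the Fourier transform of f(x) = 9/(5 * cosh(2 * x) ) 9 * pi/(10 * cosh(pi * k/4) ) 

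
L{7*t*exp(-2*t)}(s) 7/(s + 2)^2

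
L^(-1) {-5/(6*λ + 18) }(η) -5*exp(-3*η) /6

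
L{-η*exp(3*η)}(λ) -1/(λ - 3)^2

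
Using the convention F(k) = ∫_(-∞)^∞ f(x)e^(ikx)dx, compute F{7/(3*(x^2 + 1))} 7*pi*exp(-Abs(k))/3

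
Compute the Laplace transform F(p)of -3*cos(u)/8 -3*p/(8*p^2 + 8)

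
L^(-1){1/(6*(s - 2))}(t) exp(2*t)/6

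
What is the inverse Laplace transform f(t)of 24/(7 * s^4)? 4 * t^3/7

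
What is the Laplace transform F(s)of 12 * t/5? 12/(5 * s^2)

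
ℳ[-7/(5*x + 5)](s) -7*pi*csc(pi*s)/5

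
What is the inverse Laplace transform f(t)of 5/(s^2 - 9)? 5*sinh(3*t)/3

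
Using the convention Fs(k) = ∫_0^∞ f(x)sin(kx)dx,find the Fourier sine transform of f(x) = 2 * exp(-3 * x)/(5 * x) 2 * atan(k/3)/5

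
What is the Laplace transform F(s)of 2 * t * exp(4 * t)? 2/(s - 4)^2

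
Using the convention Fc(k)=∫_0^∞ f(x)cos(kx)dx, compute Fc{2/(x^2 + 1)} pi * exp(-k)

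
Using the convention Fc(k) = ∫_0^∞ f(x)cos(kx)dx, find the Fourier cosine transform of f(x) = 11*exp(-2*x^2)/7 11*sqrt(2)*sqrt(pi)*exp(-k^2/8)/28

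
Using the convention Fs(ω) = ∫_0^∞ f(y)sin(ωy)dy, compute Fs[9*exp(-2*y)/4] 9*ω/(4*(ω^2 + 4))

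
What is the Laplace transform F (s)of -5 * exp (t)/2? -5/ (2 * s - 2)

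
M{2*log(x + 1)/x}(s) -2*pi*csc(pi*s)/(s - 1)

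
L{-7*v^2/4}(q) -7/(2*q^3)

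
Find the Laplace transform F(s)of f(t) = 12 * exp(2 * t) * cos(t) 12 * (s - 2)/((s - 2)^2 + 1)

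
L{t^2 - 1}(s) 2/s^3 - 1/s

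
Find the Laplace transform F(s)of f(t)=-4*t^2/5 -8/(5*s^3)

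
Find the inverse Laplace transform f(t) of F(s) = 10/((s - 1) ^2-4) 5*exp(t)*sinh(2*t) 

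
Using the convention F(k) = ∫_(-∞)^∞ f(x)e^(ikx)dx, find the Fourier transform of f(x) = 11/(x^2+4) 11*pi*exp(-2*Abs(k))/2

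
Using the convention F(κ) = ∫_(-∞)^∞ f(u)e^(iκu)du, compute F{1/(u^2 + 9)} pi * exp(-3 * Abs(κ))/3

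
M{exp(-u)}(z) gamma(z)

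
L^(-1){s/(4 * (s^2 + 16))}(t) cos(4 * t)/4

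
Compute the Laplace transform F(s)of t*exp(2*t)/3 1/(3*(s - 2)^2)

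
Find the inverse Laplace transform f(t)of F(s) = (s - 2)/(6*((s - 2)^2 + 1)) exp(2*t)*cos(t)/6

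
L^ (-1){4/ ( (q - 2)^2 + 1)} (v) 4*exp (2*v)*sin (v)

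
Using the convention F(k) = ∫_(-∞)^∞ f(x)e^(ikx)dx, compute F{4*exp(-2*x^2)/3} 2*sqrt(2)*sqrt(pi)*exp(-k^2/8)/3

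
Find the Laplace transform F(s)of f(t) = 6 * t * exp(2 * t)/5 6/(5 * (s - 2)^2)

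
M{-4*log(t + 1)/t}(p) 4*pi*csc(pi*p)/(p - 1)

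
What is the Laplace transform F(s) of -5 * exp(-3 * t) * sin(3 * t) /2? -15/(2 * (s + 3) ^2 + 18) 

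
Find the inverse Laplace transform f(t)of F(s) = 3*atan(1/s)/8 3*sin(t)/(8*t)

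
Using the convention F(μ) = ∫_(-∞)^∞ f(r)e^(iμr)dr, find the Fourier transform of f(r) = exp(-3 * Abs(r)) 6/(μ^2 + 9)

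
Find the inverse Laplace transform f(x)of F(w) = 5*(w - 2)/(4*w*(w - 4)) 5*exp(2*x)*cosh(2*x)/4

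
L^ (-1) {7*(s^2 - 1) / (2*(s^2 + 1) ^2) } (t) 7*t*cos (t) /2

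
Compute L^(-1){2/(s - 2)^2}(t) 2 * t * exp(2 * t)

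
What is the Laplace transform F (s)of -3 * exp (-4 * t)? -3/ (s + 4)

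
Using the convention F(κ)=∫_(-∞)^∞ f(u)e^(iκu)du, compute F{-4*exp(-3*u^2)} -4*sqrt(3)*sqrt(pi)*exp(-κ^2/12)/3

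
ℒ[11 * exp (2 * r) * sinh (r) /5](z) 11/ (5 * ( (z - 2) ^2 - 1) ) 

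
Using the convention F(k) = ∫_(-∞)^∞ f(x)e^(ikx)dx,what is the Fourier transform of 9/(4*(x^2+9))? 3*pi*exp(-3*Abs(k))/4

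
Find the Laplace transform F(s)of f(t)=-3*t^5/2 -180/s^6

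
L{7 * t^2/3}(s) 14/(3 * s^3)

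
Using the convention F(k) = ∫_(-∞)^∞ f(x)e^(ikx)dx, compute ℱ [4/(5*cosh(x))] 4*pi/(5*cosh(pi*k/2))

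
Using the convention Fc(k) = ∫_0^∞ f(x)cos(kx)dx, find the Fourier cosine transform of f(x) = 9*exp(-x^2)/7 9*sqrt(pi)*exp(-k^2/4)/14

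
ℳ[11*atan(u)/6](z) -11*pi*sec(pi*z/2)/(12*z)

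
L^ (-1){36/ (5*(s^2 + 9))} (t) 12*sin (3*t)/5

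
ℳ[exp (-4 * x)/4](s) gamma (s)/ (4 * 2^ (2 * s))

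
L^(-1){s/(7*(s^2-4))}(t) cosh(2*t)/7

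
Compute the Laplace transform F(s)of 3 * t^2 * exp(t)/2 3/(s - 1)^3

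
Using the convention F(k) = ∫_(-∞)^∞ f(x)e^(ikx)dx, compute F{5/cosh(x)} 5 * pi/cosh(pi * k/2)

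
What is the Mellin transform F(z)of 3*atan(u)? -3*pi*sec(pi*z/2)/(2*z)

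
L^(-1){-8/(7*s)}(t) -8/7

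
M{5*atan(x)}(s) -5*pi*sec(pi*s/2)/(2*s)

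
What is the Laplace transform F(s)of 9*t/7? 9/(7*s^2)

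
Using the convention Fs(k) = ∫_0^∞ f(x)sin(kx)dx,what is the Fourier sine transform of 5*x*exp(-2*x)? 20*k/(k^2 + 4)^2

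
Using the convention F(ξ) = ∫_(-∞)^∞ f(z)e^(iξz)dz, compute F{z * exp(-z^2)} I * sqrt(pi) * ξ * exp(-ξ^2/4)/2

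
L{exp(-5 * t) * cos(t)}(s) (s+5)/((s+5)^2+1)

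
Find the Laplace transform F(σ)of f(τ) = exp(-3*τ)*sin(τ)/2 1/(2*((σ+3)^2+1))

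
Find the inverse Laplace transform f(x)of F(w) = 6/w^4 x^3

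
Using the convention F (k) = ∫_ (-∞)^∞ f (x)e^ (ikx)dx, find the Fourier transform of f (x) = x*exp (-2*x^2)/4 sqrt (2)*I*sqrt (pi)*k*exp (-k^2/8)/32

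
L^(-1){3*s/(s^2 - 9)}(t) 3*cosh(3*t)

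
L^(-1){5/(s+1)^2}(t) 5 * t * exp(-t)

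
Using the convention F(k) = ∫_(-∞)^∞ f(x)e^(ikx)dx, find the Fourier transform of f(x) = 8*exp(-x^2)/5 8*sqrt(pi)*exp(-k^2/4)/5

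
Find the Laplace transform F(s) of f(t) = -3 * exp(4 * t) -3/(s - 4) 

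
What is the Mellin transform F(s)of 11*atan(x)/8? -11*pi*sec(pi*s/2)/(16*s)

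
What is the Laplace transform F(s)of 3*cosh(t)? 3*s/(s^2 - 1)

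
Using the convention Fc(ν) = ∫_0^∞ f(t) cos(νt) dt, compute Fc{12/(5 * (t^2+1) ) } 6 * pi * exp(-ν) /5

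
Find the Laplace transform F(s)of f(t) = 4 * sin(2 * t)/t 4 * atan(2/s)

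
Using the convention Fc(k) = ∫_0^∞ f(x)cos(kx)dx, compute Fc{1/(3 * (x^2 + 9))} pi * exp(-3 * k)/18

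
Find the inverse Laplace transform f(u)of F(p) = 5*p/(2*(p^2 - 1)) 5*cosh(u)/2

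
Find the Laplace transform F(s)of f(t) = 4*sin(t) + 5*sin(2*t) 4/(s^2 + 1) + 10/(s^2 + 4)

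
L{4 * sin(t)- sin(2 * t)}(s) 4/(s^2 + 1)-2/(s^2 + 4)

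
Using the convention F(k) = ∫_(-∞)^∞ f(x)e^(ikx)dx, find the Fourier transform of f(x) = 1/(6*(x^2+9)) pi*exp(-3*Abs(k))/18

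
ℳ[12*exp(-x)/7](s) 12*gamma(s)/7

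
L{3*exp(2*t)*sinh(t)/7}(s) 3/(7*((s - 2)^2 - 1))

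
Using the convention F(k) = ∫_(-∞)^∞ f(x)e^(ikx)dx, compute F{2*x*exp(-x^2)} I*sqrt(pi)*k*exp(-k^2/4)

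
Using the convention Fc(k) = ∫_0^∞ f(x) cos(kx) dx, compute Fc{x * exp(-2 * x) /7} (4 - k^2) /(7 * (k^2+4) ^2) 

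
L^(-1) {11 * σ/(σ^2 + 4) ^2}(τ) 11 * τ * sin(2 * τ) /4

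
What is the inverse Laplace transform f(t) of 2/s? 2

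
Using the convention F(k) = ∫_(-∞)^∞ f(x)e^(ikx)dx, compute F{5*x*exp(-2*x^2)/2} 5*sqrt(2)*I*sqrt(pi)*k*exp(-k^2/8)/16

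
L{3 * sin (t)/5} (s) 3/ (5 * (s^2+1))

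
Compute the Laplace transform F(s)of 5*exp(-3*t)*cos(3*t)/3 5*(s + 3)/(3*((s + 3)^2 + 9))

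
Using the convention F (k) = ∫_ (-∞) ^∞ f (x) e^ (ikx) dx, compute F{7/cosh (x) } 7 * pi/cosh (pi * k/2) 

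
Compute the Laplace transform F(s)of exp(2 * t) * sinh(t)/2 1/(2 * ((s - 2)^2 - 1))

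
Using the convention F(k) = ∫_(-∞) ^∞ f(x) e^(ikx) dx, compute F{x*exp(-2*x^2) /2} sqrt(2)*I*sqrt(pi)*k*exp(-k^2/8) /16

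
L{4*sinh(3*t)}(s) 12/(s^2 - 9)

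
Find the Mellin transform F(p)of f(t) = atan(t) -pi*sec(pi*p/2)/(2*p)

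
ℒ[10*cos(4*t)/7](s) 10*s/(7*(s^2 + 16))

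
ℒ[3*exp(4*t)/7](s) 3/(7*(s - 4))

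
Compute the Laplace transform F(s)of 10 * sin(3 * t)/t 10 * atan(3/s)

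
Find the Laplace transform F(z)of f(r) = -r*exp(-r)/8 -1/(8*(z + 1)^2)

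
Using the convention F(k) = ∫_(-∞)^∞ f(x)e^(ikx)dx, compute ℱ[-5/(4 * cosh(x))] -5 * pi/(4 * cosh(pi * k/2))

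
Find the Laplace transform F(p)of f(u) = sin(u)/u atan(1/p)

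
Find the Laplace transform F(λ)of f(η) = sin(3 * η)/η atan(3/λ)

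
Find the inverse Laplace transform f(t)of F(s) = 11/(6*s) 11/6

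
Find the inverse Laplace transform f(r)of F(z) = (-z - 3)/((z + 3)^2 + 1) -exp(-3 * r) * cos(r)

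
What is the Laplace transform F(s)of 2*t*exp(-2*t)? 2/(s + 2)^2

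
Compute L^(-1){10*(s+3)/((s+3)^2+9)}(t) 10*exp(-3*t)*cos(3*t)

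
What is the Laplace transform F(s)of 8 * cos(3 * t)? 8 * s/(s^2 + 9)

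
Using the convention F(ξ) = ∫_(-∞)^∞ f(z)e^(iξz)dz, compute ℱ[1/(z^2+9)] pi*exp(-3*Abs(ξ))/3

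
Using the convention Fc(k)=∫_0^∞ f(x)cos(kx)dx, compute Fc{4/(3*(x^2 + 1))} 2*pi*exp(-k)/3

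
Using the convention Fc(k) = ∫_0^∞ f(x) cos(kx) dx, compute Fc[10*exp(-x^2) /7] 5*sqrt(pi)*exp(-k^2/4) /7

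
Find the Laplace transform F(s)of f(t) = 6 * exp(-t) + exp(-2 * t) 6/(s + 1) + 1/(s + 2)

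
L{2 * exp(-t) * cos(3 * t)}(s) 2 * (s + 1)/((s + 1)^2 + 9)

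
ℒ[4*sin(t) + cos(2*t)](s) 4/(s^2 + 1) + s/(s^2 + 4)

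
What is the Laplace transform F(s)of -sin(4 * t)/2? -2/(s^2 + 16)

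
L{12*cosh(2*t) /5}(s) 12*s/(5*(s^2 - 4) ) 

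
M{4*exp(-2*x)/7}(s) 2^(2 - s)*gamma(s)/7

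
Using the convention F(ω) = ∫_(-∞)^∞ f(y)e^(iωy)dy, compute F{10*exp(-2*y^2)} 5*sqrt(2)*sqrt(pi)*exp(-ω^2/8)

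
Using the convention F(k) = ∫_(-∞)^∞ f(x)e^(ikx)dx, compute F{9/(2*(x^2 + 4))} 9*pi*exp(-2*Abs(k))/4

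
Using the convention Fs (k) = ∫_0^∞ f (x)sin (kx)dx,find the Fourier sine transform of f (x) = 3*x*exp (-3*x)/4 9*k/ (2*(k^2 + 9)^2)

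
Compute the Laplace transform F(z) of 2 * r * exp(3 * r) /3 2/(3 * (z - 3) ^2) 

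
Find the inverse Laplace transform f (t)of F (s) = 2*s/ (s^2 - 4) 2*cosh (2*t)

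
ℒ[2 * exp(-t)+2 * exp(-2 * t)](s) 2/(s+2)+2/(s+1)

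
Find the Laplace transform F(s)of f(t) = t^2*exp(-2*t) 2/(s + 2)^3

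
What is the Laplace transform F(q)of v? q^(-2)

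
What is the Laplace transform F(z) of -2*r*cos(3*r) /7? 2*(9 - z^2) /(7*(z^2 + 9) ^2) 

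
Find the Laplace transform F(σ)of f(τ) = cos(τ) σ/(σ^2+1)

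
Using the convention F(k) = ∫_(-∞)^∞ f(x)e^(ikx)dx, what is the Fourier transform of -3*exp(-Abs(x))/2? -3/(k^2+1)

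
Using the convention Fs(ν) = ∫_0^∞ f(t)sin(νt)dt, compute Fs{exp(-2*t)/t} atan(ν/2)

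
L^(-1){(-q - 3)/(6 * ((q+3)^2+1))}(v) -exp(-3 * v) * cos(v)/6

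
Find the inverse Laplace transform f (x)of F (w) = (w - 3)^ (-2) x * exp (3 * x)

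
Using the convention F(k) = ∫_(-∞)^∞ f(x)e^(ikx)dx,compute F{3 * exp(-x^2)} 3 * sqrt(pi) * exp(-k^2/4)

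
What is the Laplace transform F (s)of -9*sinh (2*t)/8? -9/ (4*s^2 - 16)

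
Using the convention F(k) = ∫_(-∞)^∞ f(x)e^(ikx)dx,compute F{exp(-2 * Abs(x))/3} 4/(3 * (k^2+4))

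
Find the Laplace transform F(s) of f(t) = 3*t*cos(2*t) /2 3*(s^2-4) /(2*(s^2 + 4) ^2) 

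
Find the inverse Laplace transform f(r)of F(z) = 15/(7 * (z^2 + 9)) 5 * sin(3 * r)/7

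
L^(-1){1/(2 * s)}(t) 1/2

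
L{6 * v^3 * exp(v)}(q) 36/(q - 1)^4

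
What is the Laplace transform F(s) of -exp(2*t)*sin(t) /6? -1/(6*(s - 2) ^2 + 6) 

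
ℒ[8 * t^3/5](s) 48/ (5 * s^4) 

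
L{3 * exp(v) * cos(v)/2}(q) 3 * (q - 1)/(2 * ((q - 1)^2 + 1))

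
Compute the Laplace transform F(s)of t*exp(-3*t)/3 1/(3*(s + 3)^2)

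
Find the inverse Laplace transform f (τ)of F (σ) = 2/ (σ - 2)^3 τ^2 * exp (2 * τ)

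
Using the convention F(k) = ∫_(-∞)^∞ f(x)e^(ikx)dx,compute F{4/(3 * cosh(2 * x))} 2 * pi/(3 * cosh(pi * k/4))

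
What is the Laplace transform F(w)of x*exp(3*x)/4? 1/(4*(w - 3)^2)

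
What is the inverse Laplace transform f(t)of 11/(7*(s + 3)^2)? 11*t*exp(-3*t)/7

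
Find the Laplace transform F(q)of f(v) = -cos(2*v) -q/(q^2 + 4)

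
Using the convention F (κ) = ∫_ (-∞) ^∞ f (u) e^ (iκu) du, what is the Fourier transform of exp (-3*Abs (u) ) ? 6/ (κ^2 + 9) 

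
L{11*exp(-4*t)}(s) 11/(s + 4)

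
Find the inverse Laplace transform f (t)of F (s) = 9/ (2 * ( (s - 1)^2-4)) 9 * exp (t) * sinh (2 * t)/4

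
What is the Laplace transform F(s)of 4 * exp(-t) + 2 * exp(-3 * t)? 4/(s + 1) + 2/(s + 3)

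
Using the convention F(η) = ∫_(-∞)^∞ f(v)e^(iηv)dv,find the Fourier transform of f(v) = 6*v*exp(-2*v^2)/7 3*sqrt(2)*I*sqrt(pi)*η*exp(-η^2/8)/28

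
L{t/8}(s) 1/(8*s^2)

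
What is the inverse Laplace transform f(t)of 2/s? 2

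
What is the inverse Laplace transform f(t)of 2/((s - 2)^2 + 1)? 2 * exp(2 * t) * sin(t)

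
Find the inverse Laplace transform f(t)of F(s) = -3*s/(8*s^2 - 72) -3*cosh(3*t)/8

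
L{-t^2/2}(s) -1/s^3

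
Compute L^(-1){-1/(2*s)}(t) -1/2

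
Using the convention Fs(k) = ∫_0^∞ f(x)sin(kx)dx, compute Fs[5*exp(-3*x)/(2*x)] 5*atan(k/3)/2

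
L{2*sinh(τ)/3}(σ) 2/(3*(σ^2 - 1))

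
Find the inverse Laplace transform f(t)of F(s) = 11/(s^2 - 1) 11 * sinh(t)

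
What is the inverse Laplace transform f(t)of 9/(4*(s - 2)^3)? 9*t^2*exp(2*t)/8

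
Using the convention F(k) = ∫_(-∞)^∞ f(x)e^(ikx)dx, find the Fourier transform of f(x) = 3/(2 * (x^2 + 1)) 3 * pi * exp(-Abs(k))/2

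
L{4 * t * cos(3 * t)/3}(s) 4 * (s^2 - 9)/(3 * (s^2 + 9)^2)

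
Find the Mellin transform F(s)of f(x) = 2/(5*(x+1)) 2*pi*csc(pi*s)/5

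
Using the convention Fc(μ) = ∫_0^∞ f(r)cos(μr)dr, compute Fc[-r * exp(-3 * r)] (μ^2 - 9)/(μ^2 + 9)^2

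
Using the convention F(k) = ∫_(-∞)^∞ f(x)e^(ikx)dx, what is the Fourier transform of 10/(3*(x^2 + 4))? 5*pi*exp(-2*Abs(k))/3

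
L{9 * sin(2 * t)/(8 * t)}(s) 9 * atan(2/s)/8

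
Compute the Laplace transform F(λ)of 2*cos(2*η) 2*λ/(λ^2 + 4)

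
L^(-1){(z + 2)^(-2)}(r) r * exp(-2 * r)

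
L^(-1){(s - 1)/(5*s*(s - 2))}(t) exp(t)*cosh(t)/5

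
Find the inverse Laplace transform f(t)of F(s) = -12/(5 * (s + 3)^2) -12 * t * exp(-3 * t)/5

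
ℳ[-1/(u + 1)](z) -pi * csc(pi * z)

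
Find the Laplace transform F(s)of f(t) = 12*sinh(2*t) 24/(s^2 - 4)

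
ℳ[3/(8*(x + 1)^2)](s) -3*pi*(s - 1)/(8*sin(pi*s))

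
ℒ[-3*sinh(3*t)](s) -9/(s^2 - 9)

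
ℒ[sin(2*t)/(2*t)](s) atan(2/s)/2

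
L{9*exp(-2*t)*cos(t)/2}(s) 9*(s + 2)/(2*((s + 2)^2 + 1))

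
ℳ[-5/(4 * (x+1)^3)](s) -5 * pi * (s - 2) * (s - 1)/(8 * sin(pi * s))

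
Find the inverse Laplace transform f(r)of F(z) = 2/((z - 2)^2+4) exp(2 * r) * sin(2 * r)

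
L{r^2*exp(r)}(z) 2/(z - 1)^3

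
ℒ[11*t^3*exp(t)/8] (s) 33/(4*(s - 1)^4)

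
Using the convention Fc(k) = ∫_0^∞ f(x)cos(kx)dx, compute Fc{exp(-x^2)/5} sqrt(pi)*exp(-k^2/4)/10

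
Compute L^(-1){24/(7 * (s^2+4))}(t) 12 * sin(2 * t)/7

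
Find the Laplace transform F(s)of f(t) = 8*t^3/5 48/(5*s^4)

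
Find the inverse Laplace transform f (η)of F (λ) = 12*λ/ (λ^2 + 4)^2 3*η*sin (2*η)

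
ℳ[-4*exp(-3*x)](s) -4*gamma(s)/3^s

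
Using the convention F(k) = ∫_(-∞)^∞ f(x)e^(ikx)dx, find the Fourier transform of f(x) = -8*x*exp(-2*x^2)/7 -sqrt(2)*I*sqrt(pi)*k*exp(-k^2/8)/7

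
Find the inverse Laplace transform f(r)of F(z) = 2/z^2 2*r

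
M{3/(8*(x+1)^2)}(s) -3*pi*(s - 1)/(8*sin(pi*s))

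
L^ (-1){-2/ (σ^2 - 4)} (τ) -sinh (2 * τ)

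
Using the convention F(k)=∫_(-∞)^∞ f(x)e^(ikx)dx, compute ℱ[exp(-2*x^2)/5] sqrt(2)*sqrt(pi)*exp(-k^2/8)/10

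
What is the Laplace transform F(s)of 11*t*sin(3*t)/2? 33*s/(s^2 + 9)^2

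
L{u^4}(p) 24/p^5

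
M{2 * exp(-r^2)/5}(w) gamma(w/2)/5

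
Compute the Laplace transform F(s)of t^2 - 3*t 2/s^3 - 3/s^2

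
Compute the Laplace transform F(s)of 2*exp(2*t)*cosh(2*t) 2*(s - 2)/(s*(s - 4))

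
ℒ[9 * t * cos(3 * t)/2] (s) 9 * (s^2 - 9)/(2 * (s^2 + 9)^2)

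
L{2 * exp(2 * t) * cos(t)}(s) 2 * (s - 2)/((s - 2)^2 + 1)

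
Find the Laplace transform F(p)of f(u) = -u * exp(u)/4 -1/(4 * (p - 1)^2)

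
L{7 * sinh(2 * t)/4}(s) 7/(2 * (s^2 - 4))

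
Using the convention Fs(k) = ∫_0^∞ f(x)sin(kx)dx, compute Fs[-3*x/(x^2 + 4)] -3*pi*exp(-2*k)/2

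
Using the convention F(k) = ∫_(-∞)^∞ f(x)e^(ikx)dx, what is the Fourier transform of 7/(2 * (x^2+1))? 7 * pi * exp(-Abs(k))/2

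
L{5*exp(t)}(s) 5/(s - 1)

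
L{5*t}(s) 5/s^2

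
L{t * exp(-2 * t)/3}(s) 1/(3 * (s + 2)^2)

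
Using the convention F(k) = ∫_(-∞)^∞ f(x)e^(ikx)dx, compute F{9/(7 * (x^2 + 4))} 9 * pi * exp(-2 * Abs(k))/14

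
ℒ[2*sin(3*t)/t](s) 2*atan(3/s)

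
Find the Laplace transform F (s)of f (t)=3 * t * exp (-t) 3/ (s + 1)^2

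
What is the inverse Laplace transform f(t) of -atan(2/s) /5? -sin(2 * t) /(5 * t) 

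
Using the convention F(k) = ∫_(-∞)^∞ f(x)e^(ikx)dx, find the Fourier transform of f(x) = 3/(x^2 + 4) 3 * pi * exp(-2 * Abs(k))/2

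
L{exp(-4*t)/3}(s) 1/(3*(s + 4))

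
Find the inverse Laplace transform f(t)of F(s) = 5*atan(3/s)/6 5*sin(3*t)/(6*t)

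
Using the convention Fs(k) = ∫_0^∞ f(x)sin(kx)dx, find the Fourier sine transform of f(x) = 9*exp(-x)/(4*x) 9*atan(k)/4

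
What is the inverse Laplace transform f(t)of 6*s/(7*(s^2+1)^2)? 3*t*sin(t)/7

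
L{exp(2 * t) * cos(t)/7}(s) (s - 2)/(7 * ((s - 2)^2 + 1))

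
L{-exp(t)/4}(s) -1/(4 * s - 4)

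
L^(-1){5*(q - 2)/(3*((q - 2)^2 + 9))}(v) 5*exp(2*v)*cos(3*v)/3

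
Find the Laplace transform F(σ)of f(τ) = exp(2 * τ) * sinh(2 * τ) 2/(σ * (σ - 4))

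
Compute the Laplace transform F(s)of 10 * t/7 10/(7 * s^2)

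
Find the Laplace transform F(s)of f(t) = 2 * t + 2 2/s^2 + 2/s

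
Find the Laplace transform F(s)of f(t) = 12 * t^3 72/s^4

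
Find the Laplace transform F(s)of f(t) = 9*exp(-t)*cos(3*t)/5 9*(s+1)/(5*((s+1)^2+9))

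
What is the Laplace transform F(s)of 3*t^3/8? 9/(4*s^4)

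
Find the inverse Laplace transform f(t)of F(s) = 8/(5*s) 8/5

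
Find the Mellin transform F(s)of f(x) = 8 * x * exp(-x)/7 8 * gamma(s + 1)/7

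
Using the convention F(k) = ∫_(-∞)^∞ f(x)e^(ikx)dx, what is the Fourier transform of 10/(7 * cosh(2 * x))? 5 * pi/(7 * cosh(pi * k/4))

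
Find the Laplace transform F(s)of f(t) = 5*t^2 10/s^3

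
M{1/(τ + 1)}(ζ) pi * csc(pi * ζ)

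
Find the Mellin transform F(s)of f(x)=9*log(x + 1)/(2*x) -9*pi*csc(pi*s)/(2*s - 2)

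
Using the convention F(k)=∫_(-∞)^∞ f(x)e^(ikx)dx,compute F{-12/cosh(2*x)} -6*pi/cosh(pi*k/4)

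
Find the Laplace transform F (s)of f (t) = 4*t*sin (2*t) 16*s/ (s^2+4)^2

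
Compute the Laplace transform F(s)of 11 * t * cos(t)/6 11 * (s^2-1)/(6 * (s^2+1)^2)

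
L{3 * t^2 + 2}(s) 6/s^3 + 2/s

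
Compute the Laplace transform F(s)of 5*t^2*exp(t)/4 5/(2*(s - 1)^3)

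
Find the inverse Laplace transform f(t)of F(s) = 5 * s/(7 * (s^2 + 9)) 5 * cos(3 * t)/7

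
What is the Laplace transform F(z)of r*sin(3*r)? 6*z/(z^2 + 9)^2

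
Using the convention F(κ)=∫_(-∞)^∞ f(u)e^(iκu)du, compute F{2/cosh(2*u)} pi/cosh(pi*κ/4)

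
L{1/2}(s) 1/(2 * s)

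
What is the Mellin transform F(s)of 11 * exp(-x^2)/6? 11 * gamma(s/2)/12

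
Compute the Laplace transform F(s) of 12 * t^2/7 24/(7 * s^3) 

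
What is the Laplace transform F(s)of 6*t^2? 12/s^3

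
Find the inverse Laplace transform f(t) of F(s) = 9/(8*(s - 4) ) 9*exp(4*t) /8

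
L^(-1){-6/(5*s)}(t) -6/5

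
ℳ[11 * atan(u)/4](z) -11 * pi * sec(pi * z/2)/(8 * z)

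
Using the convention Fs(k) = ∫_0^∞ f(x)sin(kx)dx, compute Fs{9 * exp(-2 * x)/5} 9 * k/(5 * (k^2 + 4))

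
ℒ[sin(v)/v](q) atan(1/q)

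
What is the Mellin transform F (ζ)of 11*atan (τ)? -11*pi*sec (pi*ζ/2)/ (2*ζ)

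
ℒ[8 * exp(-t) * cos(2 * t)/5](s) 8 * (s + 1)/(5 * ((s + 1)^2 + 4))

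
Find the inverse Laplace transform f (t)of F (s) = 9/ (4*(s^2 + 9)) 3*sin (3*t)/4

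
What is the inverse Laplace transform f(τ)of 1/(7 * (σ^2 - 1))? sinh(τ)/7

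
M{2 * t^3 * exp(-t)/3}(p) 2 * gamma(p + 3)/3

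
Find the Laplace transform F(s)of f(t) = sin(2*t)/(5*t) atan(2/s)/5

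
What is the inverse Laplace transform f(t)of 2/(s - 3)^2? 2 * t * exp(3 * t)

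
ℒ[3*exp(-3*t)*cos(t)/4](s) 3*(s + 3)/(4*((s + 3)^2 + 1))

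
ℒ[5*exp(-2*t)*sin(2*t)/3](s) 10/(3*((s + 2)^2 + 4))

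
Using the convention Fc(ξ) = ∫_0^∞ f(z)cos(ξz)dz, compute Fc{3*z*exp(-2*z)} 3*(4 - ξ^2)/(ξ^2 + 4)^2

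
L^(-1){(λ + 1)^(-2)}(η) η*exp(-η)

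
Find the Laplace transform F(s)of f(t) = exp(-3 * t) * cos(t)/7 (s + 3)/(7 * ((s + 3)^2 + 1))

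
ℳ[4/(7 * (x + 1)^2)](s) -4 * pi * (s - 1)/(7 * sin(pi * s))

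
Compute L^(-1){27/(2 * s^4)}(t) 9 * t^3/4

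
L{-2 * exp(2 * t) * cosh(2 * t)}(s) 2 * (2 - s)/(s * (s - 4))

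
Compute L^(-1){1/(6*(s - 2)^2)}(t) t*exp(2*t)/6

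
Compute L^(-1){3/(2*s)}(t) 3/2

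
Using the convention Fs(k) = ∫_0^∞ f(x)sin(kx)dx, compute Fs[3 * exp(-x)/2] 3 * k/(2 * (k^2 + 1))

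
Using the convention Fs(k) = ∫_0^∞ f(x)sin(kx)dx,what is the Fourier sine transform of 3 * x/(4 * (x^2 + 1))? 3 * pi * exp(-k)/8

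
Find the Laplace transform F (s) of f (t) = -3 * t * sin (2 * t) -12 * s/ (s^2 + 4) ^2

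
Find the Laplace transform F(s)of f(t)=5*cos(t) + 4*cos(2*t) 4*s/(s^2 + 4) + 5*s/(s^2 + 1)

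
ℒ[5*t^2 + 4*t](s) 10/s^3 + 4/s^2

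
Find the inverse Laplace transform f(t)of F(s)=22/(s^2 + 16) 11*sin(4*t)/2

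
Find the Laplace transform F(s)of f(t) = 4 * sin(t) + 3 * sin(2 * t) 6/(s^2 + 4) + 4/(s^2 + 1)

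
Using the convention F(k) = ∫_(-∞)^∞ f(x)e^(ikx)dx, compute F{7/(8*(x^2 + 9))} 7*pi*exp(-3*Abs(k))/24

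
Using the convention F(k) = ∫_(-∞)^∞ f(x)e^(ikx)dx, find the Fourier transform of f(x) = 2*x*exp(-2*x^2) sqrt(2)*I*sqrt(pi)*k*exp(-k^2/8)/4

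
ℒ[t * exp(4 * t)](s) (s - 4)^(-2)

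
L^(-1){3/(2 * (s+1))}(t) 3 * exp(-t)/2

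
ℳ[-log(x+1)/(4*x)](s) pi*csc(pi*s)/(4*(s - 1))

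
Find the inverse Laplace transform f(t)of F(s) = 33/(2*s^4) 11*t^3/4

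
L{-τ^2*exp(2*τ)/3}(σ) -2/(3*(σ - 2)^3)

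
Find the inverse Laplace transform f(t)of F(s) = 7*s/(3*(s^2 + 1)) 7*cos(t)/3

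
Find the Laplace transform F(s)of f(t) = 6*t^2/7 12/(7*s^3)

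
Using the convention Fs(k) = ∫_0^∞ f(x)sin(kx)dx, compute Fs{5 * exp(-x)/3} 5 * k/(3 * (k^2 + 1))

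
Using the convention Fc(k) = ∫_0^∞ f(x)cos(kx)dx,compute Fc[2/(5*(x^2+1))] pi*exp(-k)/5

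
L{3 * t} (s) 3/s^2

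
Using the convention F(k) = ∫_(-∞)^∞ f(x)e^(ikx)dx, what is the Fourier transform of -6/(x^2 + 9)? -2 * pi * exp(-3 * Abs(k))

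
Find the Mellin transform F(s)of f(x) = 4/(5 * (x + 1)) 4 * pi * csc(pi * s)/5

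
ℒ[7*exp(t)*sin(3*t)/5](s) 21/(5*((s - 1)^2 + 9))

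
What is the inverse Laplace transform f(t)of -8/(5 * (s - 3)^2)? -8 * t * exp(3 * t)/5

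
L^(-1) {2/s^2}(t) 2*t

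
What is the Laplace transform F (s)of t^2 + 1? 1/s + 2/s^3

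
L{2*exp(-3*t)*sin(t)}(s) 2/((s + 3)^2 + 1)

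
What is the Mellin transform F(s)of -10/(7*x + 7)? -10*pi*csc(pi*s)/7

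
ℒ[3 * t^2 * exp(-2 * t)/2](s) 3/(s + 2)^3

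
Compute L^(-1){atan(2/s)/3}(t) sin(2 * t)/(3 * t)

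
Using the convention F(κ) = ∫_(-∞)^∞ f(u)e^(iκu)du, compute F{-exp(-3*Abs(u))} -6/(κ^2 + 9)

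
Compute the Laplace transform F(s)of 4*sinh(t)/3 4/(3*(s^2 - 1))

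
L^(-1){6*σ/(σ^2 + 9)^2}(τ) τ*sin(3*τ)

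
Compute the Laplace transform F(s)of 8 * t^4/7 192/(7 * s^5)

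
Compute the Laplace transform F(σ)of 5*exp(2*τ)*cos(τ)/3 5*(σ - 2)/(3*((σ - 2)^2+1))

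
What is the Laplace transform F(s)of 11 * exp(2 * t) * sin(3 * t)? 33/((s - 2)^2+9)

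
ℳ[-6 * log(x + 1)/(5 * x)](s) 6 * pi * csc(pi * s)/(5 * (s - 1))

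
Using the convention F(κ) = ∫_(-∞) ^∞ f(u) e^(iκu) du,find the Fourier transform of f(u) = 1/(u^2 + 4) pi * exp(-2 * Abs(κ) ) /2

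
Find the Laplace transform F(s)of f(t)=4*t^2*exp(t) 8/(s - 1)^3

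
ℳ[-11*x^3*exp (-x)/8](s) -11*gamma (s + 3)/8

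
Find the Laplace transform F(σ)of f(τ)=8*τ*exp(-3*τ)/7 8/(7*(σ + 3)^2)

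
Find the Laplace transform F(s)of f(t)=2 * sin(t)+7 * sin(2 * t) 14/(s^2+4)+2/(s^2+1)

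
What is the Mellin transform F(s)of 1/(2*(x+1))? pi*csc(pi*s)/2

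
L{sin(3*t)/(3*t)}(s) atan(3/s)/3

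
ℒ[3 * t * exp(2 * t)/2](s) 3/(2 * (s - 2)^2)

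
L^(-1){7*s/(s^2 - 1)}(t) 7*cosh(t)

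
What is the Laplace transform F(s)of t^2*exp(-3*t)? 2/(s + 3)^3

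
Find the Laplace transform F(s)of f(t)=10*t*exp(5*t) 10/(s - 5)^2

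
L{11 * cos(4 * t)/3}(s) 11 * s/(3 * (s^2 + 16))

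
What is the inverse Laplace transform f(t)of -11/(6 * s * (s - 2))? -11 * exp(t) * sinh(t)/6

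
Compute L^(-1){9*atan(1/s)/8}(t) 9*sin(t)/(8*t)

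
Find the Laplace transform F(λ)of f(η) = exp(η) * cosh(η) (λ - 1)/(λ * (λ - 2))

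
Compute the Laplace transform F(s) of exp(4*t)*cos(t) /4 (s - 4) /(4*((s - 4) ^2+1) ) 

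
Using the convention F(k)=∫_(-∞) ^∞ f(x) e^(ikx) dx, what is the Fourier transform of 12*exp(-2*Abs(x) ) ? 48/(k^2 + 4) 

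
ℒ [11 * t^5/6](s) 220/s^6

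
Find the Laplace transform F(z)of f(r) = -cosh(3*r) -z/(z^2 - 9)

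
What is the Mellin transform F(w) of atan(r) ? -pi * sec(pi * w/2) /(2 * w) 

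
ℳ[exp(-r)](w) gamma(w)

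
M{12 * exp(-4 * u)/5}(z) 12 * gamma(z)/(5 * 2^(2 * z))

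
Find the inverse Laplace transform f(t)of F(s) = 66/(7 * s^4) 11 * t^3/7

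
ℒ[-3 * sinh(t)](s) -3/(s^2 - 1)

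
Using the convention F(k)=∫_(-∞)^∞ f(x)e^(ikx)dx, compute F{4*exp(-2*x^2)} 2*sqrt(2)*sqrt(pi)*exp(-k^2/8)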